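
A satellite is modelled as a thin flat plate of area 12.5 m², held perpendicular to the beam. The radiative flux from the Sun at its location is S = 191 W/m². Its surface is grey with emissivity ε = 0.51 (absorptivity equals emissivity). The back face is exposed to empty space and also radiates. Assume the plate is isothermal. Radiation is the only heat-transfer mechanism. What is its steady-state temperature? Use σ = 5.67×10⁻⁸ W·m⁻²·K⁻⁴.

T ≈ 203 K

At equilibrium, absorbed power = emitted power.
Absorbing cross-section = A = 12.50 m²; emitting surface = 2A = 25.00 m² (ratio 2).
εS·A_cross = εσ·A_surf·T⁴  ⇒  T⁴ = S/(2σ)   (ε cancels).
T⁴ = 191/(2·5.67×10⁻⁸) = 1.684×10⁹ K⁴.
T = (1.684×10⁹)^(1/4).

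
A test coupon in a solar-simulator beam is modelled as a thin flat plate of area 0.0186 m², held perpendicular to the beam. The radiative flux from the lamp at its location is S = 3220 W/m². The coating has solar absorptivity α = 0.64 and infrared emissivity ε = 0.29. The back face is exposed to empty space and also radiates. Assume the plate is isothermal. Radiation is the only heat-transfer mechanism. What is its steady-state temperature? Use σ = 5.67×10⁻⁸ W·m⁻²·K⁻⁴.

T ≈ 500 K

At equilibrium, absorbed power = emitted power.
Absorbing cross-section = A = 0.01860 m²; emitting surface = 2A = 0.03720 m² (ratio 2).
αS·A_cross = εσ·A_surf·T⁴  ⇒  T⁴ = αS/(ε·2σ).
T⁴ = 0.640·3220/(0.29·2·5.67×10⁻⁸) = 6.266×10¹⁰ K⁴.
T = (6.266×10¹⁰)^(1/4).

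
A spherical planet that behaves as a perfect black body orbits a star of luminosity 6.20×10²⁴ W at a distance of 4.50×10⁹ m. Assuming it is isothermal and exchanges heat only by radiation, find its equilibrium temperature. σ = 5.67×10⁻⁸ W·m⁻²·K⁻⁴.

T ≈ 573 K

First find the stellar flux at distance d: S = L/(4πd²) = 6.20×10²⁴/(4π·(4.50×10⁹)²) = 24360 W/m².
For an isothermal sphere, absorbed (1−a)S·πr² = emitted σ·4πr²·T⁴, so T⁴ = (1−a)S/(4σ).
T⁴ = 1.00·24360/(4·5.67×10⁻⁸) = 1.074×10¹¹ K⁴.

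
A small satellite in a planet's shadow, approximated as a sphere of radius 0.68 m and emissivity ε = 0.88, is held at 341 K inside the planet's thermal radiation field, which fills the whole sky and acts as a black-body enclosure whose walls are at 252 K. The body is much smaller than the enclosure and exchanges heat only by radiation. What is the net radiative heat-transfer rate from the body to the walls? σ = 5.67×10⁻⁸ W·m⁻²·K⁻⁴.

For a small grey body in a large enclosure: P_net = εσA(T_body⁴ − T_wall⁴).
A = 4πr² = 5.811 m²; T_body⁴ − T_wall⁴ = 1.352×10¹⁰ − 4.033×10⁹ = 9.489×10⁹ K⁴.
|P_net| = 0.88·5.67×10⁻⁸·5.811·9.489×10⁹.

P_net ≈ 2750 W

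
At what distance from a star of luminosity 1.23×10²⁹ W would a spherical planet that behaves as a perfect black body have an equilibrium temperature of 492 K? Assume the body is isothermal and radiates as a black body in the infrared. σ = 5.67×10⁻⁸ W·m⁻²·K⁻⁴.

d ≈ 8.58×10¹¹ m

For an isothermal black-emitting sphere, (1−a)S·πr² = σ·4πr²·T⁴ ⇒ S = 4σT⁴/(1−a).
S = 4·5.67×10⁻⁸·(492)⁴/1.00 = 13290 W/m².
Flux falls as S = L/(4πd²), so d = √(L/(4πS)) = √(1.23×10²⁹/(4π·13290)).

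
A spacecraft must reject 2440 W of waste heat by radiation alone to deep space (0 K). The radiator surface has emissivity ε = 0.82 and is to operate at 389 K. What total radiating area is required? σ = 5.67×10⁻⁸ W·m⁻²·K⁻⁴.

P = εσA T⁴ ⇒ A = P/(εσT⁴).
T⁴ = 2.290×10¹⁰ K⁴.
A = 2440/(0.82 × 5.67×10⁻⁸ × 2.290×10¹⁰).

A ≈ 2.29 m²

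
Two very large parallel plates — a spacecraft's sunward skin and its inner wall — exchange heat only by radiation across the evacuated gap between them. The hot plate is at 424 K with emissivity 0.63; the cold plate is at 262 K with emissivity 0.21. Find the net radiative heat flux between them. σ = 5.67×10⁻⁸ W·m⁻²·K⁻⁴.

For two infinite grey parallel plates, q = σ(T₁⁴ − T₂⁴)/(1/ε₁ + 1/ε₂ − 1).
T₁⁴ − T₂⁴ = 3.232×10¹⁰ − 4.712×10⁹ = 2.761×10¹⁰ K⁴.
1/ε₁ + 1/ε₂ − 1 = 1.587 + 4.762 − 1 = 5.349.
q = 5.67×10⁻⁸ × 2.761×10¹⁰ / 5.349.

q ≈ 293 W/m²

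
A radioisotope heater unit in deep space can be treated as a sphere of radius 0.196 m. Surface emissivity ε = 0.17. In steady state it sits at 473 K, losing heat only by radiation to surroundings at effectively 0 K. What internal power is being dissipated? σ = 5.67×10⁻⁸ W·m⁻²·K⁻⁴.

Steady state: P = εσA T⁴.
A = 4πr² = 0.4827 m²; T⁴ = (473)⁴ = 5.005×10¹⁰ K⁴.
P = 0.17 × 5.67×10⁻⁸ × 0.4827 × 5.005×10¹⁰.

P ≈ 233 W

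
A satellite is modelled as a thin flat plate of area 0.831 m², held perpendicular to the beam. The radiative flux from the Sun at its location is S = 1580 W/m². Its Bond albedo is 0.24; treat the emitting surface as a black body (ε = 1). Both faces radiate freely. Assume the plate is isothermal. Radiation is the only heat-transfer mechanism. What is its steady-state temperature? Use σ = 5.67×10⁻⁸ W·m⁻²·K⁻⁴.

T ≈ 321 K

At equilibrium, absorbed power = emitted power.
Absorbing cross-section = A = 0.8310 m²; emitting surface = 2A = 1.662 m² (ratio 2).
(1−a)S·A_cross = εσ·A_surf·T⁴  ⇒  T⁴ = (1−a)S/(2σ).
T⁴ = 0.760·1580/(2·5.67×10⁻⁸) = 1.059×10¹⁰ K⁴.
T = (1.059×10¹⁰)^(1/4).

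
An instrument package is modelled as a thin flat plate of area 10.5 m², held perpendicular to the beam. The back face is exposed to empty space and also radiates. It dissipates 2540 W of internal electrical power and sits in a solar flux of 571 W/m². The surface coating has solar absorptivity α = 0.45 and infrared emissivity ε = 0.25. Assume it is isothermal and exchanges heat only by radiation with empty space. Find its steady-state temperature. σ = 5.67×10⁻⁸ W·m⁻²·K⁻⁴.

At steady state, absorbed solar power + internal power = radiated power.
Absorbed: α·S·A_cross = 0.45·571·10.50 = 2698 W (cross-section A).
Total input = 2698 + 2540 = 5238 W.
Radiated: εσ·A_surf·T⁴ with A_surf = 2A = 21.00 m².
T⁴ = 5238/(0.25·5.67×10⁻⁸·21.00) = 1.760×10¹⁰ K⁴.

T ≈ 364 K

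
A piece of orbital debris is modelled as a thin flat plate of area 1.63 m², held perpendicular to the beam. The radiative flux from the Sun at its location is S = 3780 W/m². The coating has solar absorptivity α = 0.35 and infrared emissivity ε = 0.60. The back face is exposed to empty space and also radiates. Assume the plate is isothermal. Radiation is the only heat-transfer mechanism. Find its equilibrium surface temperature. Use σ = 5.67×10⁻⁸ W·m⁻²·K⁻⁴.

At equilibrium, absorbed power = emitted power.
Absorbing cross-section = A = 1.630 m²; emitting surface = 2A = 3.260 m² (ratio 2).
αS·A_cross = εσ·A_surf·T⁴  ⇒  T⁴ = αS/(ε·2σ).
T⁴ = 0.350·3780/(0.60·2·5.67×10⁻⁸) = 1.944×10¹⁰ K⁴.
T = (1.944×10¹⁰)^(1/4).

T ≈ 373 K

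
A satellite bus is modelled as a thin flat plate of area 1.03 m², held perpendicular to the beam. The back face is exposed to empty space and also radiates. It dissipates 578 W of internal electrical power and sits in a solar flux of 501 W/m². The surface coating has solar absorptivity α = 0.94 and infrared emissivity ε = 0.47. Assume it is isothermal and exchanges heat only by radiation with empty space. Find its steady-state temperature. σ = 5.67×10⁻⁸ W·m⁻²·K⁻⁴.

At steady state, absorbed solar power + internal power = radiated power.
Absorbed: α·S·A_cross = 0.94·501·1.030 = 485.1 W (cross-section A).
Total input = 485.1 + 578 = 1063 W.
Radiated: εσ·A_surf·T⁴ with A_surf = 2A = 2.060 m².
T⁴ = 1063/(0.47·5.67×10⁻⁸·2.060) = 1.936×10¹⁰ K⁴.

T ≈ 373 K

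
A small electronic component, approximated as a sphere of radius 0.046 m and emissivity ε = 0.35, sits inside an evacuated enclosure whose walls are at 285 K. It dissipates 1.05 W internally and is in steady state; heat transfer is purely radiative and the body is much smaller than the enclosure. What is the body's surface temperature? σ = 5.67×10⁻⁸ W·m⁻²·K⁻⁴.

T ≈ 304 K

For a small grey body in a large enclosure, net radiated power = εσA(T⁴ − T_w⁴).
Steady state: P = εσA(T⁴ − T_w⁴) with A = 4πr² = 0.02659 m².
T⁴ = P/(εσA) + T_w⁴ = 1.05/(0.35·5.67×10⁻⁸·0.02659) + (285)⁴
    = 1.990×10⁹ + 6.598×10⁹ = 8.587×10⁹ K⁴.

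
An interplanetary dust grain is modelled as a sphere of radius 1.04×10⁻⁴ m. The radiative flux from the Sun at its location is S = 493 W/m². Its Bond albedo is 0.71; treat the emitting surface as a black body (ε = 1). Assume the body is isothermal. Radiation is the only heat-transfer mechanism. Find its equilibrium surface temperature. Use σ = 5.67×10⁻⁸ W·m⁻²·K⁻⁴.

T ≈ 158 K

At equilibrium, absorbed power = emitted power.
Absorbing cross-section = πr² = 3.398×10⁻⁸ m²; emitting surface = 4πr² = 1.359×10⁻⁷ m² (ratio 4).
(1−a)S·A_cross = εσ·A_surf·T⁴  ⇒  T⁴ = (1−a)S/(4σ).
T⁴ = 0.290·493/(4·5.67×10⁻⁸) = 6.304×10⁸ K⁴.
T = (6.304×10⁸)^(1/4).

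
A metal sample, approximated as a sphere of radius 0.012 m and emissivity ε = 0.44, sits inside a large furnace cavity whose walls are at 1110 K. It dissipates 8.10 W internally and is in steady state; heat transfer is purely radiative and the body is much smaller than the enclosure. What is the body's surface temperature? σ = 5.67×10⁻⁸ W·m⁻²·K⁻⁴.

T ≈ 1140 K

For a small grey body in a large enclosure, net radiated power = εσA(T⁴ − T_w⁴).
Steady state: P = εσA(T⁴ − T_w⁴) with A = 4πr² = 0.001810 m².
T⁴ = P/(εσA) + T_w⁴ = 8.10/(0.44·5.67×10⁻⁸·0.001810) + (1110)⁴
    = 1.794×10¹¹ + 1.518×10¹² = 1.697×10¹² K⁴.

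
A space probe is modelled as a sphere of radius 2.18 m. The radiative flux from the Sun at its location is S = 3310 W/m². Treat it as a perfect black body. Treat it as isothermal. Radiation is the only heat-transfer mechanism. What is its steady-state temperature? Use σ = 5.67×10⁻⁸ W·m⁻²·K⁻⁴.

At equilibrium, absorbed power = emitted power.
Absorbing cross-section = πr² = 14.93 m²; emitting surface = 4πr² = 59.72 m² (ratio 4).
S·A_cross = εσ·A_surf·T⁴  ⇒  T⁴ = S/(4σ).
T⁴ = 1.00·3310/(4·5.67×10⁻⁸) = 1.459×10¹⁰ K⁴.
T = (1.459×10¹⁰)^(1/4).

T ≈ 348 K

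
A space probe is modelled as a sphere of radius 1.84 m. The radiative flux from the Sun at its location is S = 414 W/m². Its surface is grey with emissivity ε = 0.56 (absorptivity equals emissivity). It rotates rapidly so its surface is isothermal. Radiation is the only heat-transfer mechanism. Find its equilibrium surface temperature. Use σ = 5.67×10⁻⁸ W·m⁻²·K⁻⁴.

T ≈ 207 K

At equilibrium, absorbed power = emitted power.
Absorbing cross-section = πr² = 10.64 m²; emitting surface = 4πr² = 42.54 m² (ratio 4).
εS·A_cross = εσ·A_surf·T⁴  ⇒  T⁴ = S/(4σ)   (ε cancels).
T⁴ = 414/(4·5.67×10⁻⁸) = 1.825×10⁹ K⁴.
T = (1.825×10⁹)^(1/4).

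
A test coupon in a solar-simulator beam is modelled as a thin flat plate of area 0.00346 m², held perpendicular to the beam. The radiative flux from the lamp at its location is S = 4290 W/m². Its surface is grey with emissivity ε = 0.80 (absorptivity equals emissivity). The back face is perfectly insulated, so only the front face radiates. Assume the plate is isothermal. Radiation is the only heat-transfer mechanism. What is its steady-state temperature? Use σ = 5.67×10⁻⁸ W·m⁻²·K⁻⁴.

At equilibrium, absorbed power = emitted power.
Absorbing cross-section = A = 0.003460 m²; emitting surface = A = 0.003460 m² (ratio 1).
εS·A_cross = εσ·A_surf·T⁴  ⇒  T⁴ = S/(1σ)   (ε cancels).
T⁴ = 4290/(1·5.67×10⁻⁸) = 7.566×10¹⁰ K⁴.
T = (7.566×10¹⁰)^(1/4).

T ≈ 524 K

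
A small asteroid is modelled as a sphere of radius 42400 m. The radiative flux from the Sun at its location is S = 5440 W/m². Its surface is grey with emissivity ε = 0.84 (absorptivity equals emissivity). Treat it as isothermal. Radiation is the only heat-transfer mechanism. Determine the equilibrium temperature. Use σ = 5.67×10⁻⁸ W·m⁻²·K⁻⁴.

At equilibrium, absorbed power = emitted power.
Absorbing cross-section = πr² = 5.648×10⁹ m²; emitting surface = 4πr² = 2.259×10¹⁰ m² (ratio 4).
εS·A_cross = εσ·A_surf·T⁴  ⇒  T⁴ = S/(4σ)   (ε cancels).
T⁴ = 5440/(4·5.67×10⁻⁸) = 2.399×10¹⁰ K⁴.
T = (2.399×10¹⁰)^(1/4).

T ≈ 394 K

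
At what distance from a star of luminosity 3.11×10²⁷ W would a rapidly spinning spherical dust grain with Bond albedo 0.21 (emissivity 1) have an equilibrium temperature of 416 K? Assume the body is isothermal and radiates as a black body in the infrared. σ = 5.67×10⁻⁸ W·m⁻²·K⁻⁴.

d ≈ 1.70×10¹¹ m

For an isothermal black-emitting sphere, (1−a)S·πr² = σ·4πr²·T⁴ ⇒ S = 4σT⁴/(1−a).
S = 4·5.67×10⁻⁸·(416)⁴/0.790 = 8598 W/m².
Flux falls as S = L/(4πd²), so d = √(L/(4πS)) = √(3.11×10²⁷/(4π·8598)).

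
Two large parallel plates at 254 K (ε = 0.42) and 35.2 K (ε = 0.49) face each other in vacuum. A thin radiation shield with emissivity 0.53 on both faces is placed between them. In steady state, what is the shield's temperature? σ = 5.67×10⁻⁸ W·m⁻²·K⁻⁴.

In steady state the net flux on the hot side equals that on the cold side.
σ(T₁⁴−T_s⁴)/D₁ = σ(T_s⁴−T₂⁴)/D₂, with D₁ = 1/ε₁+1/ε_s−1 = 3.268, D₂ = 1/ε_s+1/ε₂−1 = 2.928.
Solve for T_s⁴: T_s⁴ = (D₂·T₁⁴ + D₁·T₂⁴)/(D₁+D₂) = 1.968×10⁹ K⁴.

T_s ≈ 211 K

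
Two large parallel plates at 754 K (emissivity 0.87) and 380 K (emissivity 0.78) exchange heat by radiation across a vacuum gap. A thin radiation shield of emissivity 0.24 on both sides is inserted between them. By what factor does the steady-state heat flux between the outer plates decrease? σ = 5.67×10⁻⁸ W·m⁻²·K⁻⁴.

Without shield: q₀ = σΔ(T⁴)/(1/ε₁+1/ε₂−1) with denominator 1.431.
With shield the two gaps are in series; the resistances add: (1/ε₁+1/ε_s−1)+(1/ε_s+1/ε₂−1) = 4.316+4.449 = 8.765.
Heat-flux ratio q₀/q = 8.765/1.431.

factor ≈ 6.12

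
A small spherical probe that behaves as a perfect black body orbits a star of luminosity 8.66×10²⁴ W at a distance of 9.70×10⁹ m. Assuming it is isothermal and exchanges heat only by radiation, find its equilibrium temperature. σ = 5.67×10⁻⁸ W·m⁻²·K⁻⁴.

First find the stellar flux at distance d: S = L/(4πd²) = 8.66×10²⁴/(4π·(9.70×10⁹)²) = 7324 W/m².
For an isothermal sphere, absorbed (1−a)S·πr² = emitted σ·4πr²·T⁴, so T⁴ = (1−a)S/(4σ).
T⁴ = 1.00·7324/(4·5.67×10⁻⁸) = 3.229×10¹⁰ K⁴.

T ≈ 424 K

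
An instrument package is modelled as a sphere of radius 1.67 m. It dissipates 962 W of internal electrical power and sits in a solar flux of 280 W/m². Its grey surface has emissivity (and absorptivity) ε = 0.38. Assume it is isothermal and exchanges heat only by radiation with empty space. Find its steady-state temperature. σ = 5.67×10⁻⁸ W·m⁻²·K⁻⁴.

At steady state, absorbed solar power + internal power = radiated power.
Absorbed: α·S·A_cross = 0.38·280·8.762 = 932.2 W (cross-section πr²).
Total input = 932.2 + 962 = 1894 W.
Radiated: εσ·A_surf·T⁴ with A_surf = 4πr² = 35.05 m².
T⁴ = 1894/(0.38·5.67×10⁻⁸·35.05) = 2.509×10⁹ K⁴.

T ≈ 224 K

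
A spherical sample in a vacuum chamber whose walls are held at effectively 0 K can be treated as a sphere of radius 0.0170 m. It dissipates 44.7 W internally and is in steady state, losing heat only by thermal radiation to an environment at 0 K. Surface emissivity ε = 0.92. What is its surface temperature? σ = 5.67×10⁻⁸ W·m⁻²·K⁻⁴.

T ≈ 697 K

Steady state: internal power = radiated power, P = εσA T⁴.
Radiating area A = 4πr² = 0.003632 m².
T⁴ = P/(εσA) = 44.7/(0.92·5.67×10⁻⁸·0.003632) = 2.360×10¹¹ K⁴.
T = (2.360×10¹¹)^(1/4).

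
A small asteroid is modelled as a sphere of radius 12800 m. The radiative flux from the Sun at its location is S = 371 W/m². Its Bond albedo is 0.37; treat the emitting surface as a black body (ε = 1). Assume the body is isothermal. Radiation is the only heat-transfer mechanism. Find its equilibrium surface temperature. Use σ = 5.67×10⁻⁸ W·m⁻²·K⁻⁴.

T ≈ 179 K

At equilibrium, absorbed power = emitted power.
Absorbing cross-section = πr² = 5.147×10⁸ m²; emitting surface = 4πr² = 2.059×10⁹ m² (ratio 4).
(1−a)S·A_cross = εσ·A_surf·T⁴  ⇒  T⁴ = (1−a)S/(4σ).
T⁴ = 0.630·371/(4·5.67×10⁻⁸) = 1.031×10⁹ K⁴.
T = (1.031×10⁹)^(1/4).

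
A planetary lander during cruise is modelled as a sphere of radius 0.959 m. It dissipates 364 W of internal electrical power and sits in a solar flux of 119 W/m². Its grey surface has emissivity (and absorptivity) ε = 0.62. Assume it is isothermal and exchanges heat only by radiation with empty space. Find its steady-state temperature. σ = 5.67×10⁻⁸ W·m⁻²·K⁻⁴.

At steady state, absorbed solar power + internal power = radiated power.
Absorbed: α·S·A_cross = 0.62·119·2.889 = 213.2 W (cross-section πr²).
Total input = 213.2 + 364 = 577.2 W.
Radiated: εσ·A_surf·T⁴ with A_surf = 4πr² = 11.56 m².
T⁴ = 577.2/(0.62·5.67×10⁻⁸·11.56) = 1.421×10⁹ K⁴.

T ≈ 194 K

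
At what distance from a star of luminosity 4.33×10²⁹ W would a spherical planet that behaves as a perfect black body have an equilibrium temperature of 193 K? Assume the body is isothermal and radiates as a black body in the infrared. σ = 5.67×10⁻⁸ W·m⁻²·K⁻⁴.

d ≈ 1.05×10¹³ m

For an isothermal black-emitting sphere, (1−a)S·πr² = σ·4πr²·T⁴ ⇒ S = 4σT⁴/(1−a).
S = 4·5.67×10⁻⁸·(193)⁴/1.00 = 314.7 W/m².
Flux falls as S = L/(4πd²), so d = √(L/(4πS)) = √(4.33×10²⁹/(4π·314.7)).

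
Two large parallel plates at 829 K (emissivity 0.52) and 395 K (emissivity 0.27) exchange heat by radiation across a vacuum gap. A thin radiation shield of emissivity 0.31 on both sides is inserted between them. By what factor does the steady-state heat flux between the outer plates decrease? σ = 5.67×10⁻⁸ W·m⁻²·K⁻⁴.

Without shield: q₀ = σΔ(T⁴)/(1/ε₁+1/ε₂−1) with denominator 4.627.
With shield the two gaps are in series; the resistances add: (1/ε₁+1/ε_s−1)+(1/ε_s+1/ε₂−1) = 4.149+5.930 = 10.08.
Heat-flux ratio q₀/q = 10.08/4.627.

factor ≈ 2.18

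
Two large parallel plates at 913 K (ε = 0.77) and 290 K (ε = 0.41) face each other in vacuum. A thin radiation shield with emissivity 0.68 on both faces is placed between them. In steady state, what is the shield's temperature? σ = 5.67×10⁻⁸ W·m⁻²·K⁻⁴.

In steady state the net flux on the hot side equals that on the cold side.
σ(T₁⁴−T_s⁴)/D₁ = σ(T_s⁴−T₂⁴)/D₂, with D₁ = 1/ε₁+1/ε_s−1 = 1.769, D₂ = 1/ε_s+1/ε₂−1 = 2.910.
Solve for T_s⁴: T_s⁴ = (D₂·T₁⁴ + D₁·T₂⁴)/(D₁+D₂) = 4.348×10¹¹ K⁴.

T_s ≈ 812 K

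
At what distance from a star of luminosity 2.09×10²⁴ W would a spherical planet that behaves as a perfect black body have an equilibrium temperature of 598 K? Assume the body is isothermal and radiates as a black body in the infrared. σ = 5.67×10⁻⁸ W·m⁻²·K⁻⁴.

d ≈ 2.39×10⁹ m

For an isothermal black-emitting sphere, (1−a)S·πr² = σ·4πr²·T⁴ ⇒ S = 4σT⁴/(1−a).
S = 4·5.67×10⁻⁸·(598)⁴/1.00 = 29000 W/m².
Flux falls as S = L/(4πd²), so d = √(L/(4πS)) = √(2.09×10²⁴/(4π·29000)).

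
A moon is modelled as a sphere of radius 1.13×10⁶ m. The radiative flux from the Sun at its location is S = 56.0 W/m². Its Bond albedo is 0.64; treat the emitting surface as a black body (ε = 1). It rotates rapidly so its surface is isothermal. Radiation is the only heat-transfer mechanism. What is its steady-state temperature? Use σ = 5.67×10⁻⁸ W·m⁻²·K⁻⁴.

T ≈ 97.1 K

At equilibrium, absorbed power = emitted power.
Absorbing cross-section = πr² = 4.011×10¹² m²; emitting surface = 4πr² = 1.605×10¹³ m² (ratio 4).
(1−a)S·A_cross = εσ·A_surf·T⁴  ⇒  T⁴ = (1−a)S/(4σ).
T⁴ = 0.360·56.0/(4·5.67×10⁻⁸) = 8.889×10⁷ K⁴.
T = (8.889×10⁷)^(1/4).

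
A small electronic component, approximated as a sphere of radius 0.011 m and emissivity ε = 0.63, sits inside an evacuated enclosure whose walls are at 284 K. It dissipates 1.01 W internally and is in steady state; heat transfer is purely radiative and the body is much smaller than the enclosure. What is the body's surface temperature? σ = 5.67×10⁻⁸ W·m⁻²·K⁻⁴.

T ≈ 398 K

For a small grey body in a large enclosure, net radiated power = εσA(T⁴ − T_w⁴).
Steady state: P = εσA(T⁴ − T_w⁴) with A = 4πr² = 0.001521 m².
T⁴ = P/(εσA) + T_w⁴ = 1.01/(0.63·5.67×10⁻⁸·0.001521) + (284)⁴
    = 1.860×10¹⁰ + 6.505×10⁹ = 2.510×10¹⁰ K⁴.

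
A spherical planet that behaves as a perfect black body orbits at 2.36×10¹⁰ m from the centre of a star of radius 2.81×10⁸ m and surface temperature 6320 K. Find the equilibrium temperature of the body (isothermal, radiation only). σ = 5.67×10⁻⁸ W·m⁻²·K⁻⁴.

The star's surface emits σT_*⁴; at distance d the flux is S = σT_*⁴(R_*/d)².
S = 5.67×10⁻⁸·(6320)⁴·(2.81×10⁸/2.36×10¹⁰)² = 12820 W/m².
For an isothermal sphere T⁴ = (1−a)S/(4σ) = 5.655×10¹⁰ K⁴.

T ≈ 488 K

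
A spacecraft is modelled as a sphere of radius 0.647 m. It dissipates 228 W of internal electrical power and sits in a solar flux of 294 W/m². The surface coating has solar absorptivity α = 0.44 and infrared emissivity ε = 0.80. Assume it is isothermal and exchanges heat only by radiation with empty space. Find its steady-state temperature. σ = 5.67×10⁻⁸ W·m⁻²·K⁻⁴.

At steady state, absorbed solar power + internal power = radiated power.
Absorbed: α·S·A_cross = 0.44·294·1.315 = 170.1 W (cross-section πr²).
Total input = 170.1 + 228 = 398.1 W.
Radiated: εσ·A_surf·T⁴ with A_surf = 4πr² = 5.260 m².
T⁴ = 398.1/(0.80·5.67×10⁻⁸·5.260) = 1.668×10⁹ K⁴.

T ≈ 202 K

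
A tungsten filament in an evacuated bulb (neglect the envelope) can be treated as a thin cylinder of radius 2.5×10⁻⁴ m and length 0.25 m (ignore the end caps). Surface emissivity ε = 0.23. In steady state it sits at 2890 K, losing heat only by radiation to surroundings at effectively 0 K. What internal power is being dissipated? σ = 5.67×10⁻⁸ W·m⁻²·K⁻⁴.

P ≈ 357 W

Steady state: P = εσA T⁴.
A = 2πrL = 3.927×10⁻⁴ m²; T⁴ = (2890)⁴ = 6.976×10¹³ K⁴.
P = 0.23 × 5.67×10⁻⁸ × 3.927×10⁻⁴ × 6.976×10¹³.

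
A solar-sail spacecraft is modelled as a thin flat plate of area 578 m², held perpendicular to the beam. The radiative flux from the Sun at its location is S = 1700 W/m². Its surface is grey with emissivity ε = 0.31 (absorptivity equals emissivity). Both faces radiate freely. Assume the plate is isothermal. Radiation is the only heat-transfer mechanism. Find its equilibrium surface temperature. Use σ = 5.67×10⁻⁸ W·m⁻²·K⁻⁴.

At equilibrium, absorbed power = emitted power.
Absorbing cross-section = A = 578.0 m²; emitting surface = 2A = 1156 m² (ratio 2).
εS·A_cross = εσ·A_surf·T⁴  ⇒  T⁴ = S/(2σ)   (ε cancels).
T⁴ = 1700/(2·5.67×10⁻⁸) = 1.499×10¹⁰ K⁴.
T = (1.499×10¹⁰)^(1/4).

T ≈ 350 K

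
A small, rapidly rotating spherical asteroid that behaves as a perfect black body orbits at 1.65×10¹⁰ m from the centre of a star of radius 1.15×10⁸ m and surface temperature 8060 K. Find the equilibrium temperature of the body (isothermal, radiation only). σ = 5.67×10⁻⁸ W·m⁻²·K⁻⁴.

T ≈ 476 K

The star's surface emits σT_*⁴; at distance d the flux is S = σT_*⁴(R_*/d)².
S = 5.67×10⁻⁸·(8060)⁴·(1.15×10⁸/1.65×10¹⁰)² = 11620 W/m².
For an isothermal sphere T⁴ = (1−a)S/(4σ) = 5.125×10¹⁰ K⁴.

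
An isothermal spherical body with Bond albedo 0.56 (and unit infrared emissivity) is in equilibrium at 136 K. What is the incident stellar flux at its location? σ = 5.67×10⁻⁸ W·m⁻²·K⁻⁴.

(1−a)S·πr² = σ·4πr²·T⁴ ⇒ S = 4σT⁴/(1−a).
S = 4·5.67×10⁻⁸·3.421×10⁸/0.440.

S ≈ 176 W/m²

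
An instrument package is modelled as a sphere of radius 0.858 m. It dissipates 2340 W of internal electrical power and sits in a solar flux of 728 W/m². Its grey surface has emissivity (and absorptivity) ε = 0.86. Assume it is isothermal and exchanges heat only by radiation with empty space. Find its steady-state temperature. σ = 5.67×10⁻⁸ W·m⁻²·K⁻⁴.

T ≈ 303 K

At steady state, absorbed solar power + internal power = radiated power.
Absorbed: α·S·A_cross = 0.86·728·2.313 = 1448 W (cross-section πr²).
Total input = 1448 + 2340 = 3788 W.
Radiated: εσ·A_surf·T⁴ with A_surf = 4πr² = 9.251 m².
T⁴ = 3788/(0.86·5.67×10⁻⁸·9.251) = 8.397×10⁹ K⁴.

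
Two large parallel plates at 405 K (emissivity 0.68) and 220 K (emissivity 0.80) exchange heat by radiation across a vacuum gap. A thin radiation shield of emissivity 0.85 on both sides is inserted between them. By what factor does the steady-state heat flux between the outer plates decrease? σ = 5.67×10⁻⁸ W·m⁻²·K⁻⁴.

factor ≈ 1.79

Without shield: q₀ = σΔ(T⁴)/(1/ε₁+1/ε₂−1) with denominator 1.721.
With shield the two gaps are in series; the resistances add: (1/ε₁+1/ε_s−1)+(1/ε_s+1/ε₂−1) = 1.647+1.426 = 3.074.
Heat-flux ratio q₀/q = 3.074/1.721.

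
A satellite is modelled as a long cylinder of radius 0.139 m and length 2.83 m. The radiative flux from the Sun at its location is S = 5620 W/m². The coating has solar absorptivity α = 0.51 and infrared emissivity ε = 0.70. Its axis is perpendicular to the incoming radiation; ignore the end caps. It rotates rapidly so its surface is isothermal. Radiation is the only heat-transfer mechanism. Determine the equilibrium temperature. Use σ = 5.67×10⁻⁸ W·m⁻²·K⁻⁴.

At equilibrium, absorbed power = emitted power.
Absorbing cross-section = 2rL = 0.7867 m²; emitting surface = 2πrL = 2.472 m² (ratio π).
αS·A_cross = εσ·A_surf·T⁴  ⇒  T⁴ = αS/(ε·πσ).
T⁴ = 0.510·5620/(0.70·π·5.67×10⁻⁸) = 2.299×10¹⁰ K⁴.
T = (2.299×10¹⁰)^(1/4).

T ≈ 389 K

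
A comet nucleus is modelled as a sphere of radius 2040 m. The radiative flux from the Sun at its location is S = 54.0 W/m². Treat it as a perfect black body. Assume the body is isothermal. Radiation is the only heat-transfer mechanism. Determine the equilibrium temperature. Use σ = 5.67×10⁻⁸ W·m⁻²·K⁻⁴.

T ≈ 124 K

At equilibrium, absorbed power = emitted power.
Absorbing cross-section = πr² = 1.307×10⁷ m²; emitting surface = 4πr² = 5.230×10⁷ m² (ratio 4).
S·A_cross = εσ·A_surf·T⁴  ⇒  T⁴ = S/(4σ).
T⁴ = 1.00·54.0/(4·5.67×10⁻⁸) = 2.381×10⁸ K⁴.
T = (2.381×10⁸)^(1/4).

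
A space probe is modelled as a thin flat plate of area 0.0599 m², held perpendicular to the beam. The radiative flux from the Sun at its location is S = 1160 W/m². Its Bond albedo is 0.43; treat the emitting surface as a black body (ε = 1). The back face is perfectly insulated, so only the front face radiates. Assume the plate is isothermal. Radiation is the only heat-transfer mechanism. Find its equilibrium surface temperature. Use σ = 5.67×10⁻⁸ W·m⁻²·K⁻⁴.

T ≈ 329 K

At equilibrium, absorbed power = emitted power.
Absorbing cross-section = A = 0.05990 m²; emitting surface = A = 0.05990 m² (ratio 1).
(1−a)S·A_cross = εσ·A_surf·T⁴  ⇒  T⁴ = (1−a)S/(1σ).
T⁴ = 0.570·1160/(1·5.67×10⁻⁸) = 1.166×10¹⁰ K⁴.
T = (1.166×10¹⁰)^(1/4).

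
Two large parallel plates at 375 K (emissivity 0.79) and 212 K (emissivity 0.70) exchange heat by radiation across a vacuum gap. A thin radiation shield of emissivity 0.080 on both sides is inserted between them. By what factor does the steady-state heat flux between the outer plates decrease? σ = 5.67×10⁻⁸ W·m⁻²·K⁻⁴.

factor ≈ 15.2

Without shield: q₀ = σΔ(T⁴)/(1/ε₁+1/ε₂−1) with denominator 1.694.
With shield the two gaps are in series; the resistances add: (1/ε₁+1/ε_s−1)+(1/ε_s+1/ε₂−1) = 12.77+12.93 = 25.69.
Heat-flux ratio q₀/q = 25.69/1.694.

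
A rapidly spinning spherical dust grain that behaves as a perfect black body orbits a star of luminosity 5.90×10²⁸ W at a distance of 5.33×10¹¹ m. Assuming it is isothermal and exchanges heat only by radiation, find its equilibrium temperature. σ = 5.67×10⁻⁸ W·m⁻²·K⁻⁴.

T ≈ 520 K

First find the stellar flux at distance d: S = L/(4πd²) = 5.90×10²⁸/(4π·(5.33×10¹¹)²) = 16530 W/m².
For an isothermal sphere, absorbed (1−a)S·πr² = emitted σ·4πr²·T⁴, so T⁴ = (1−a)S/(4σ).
T⁴ = 1.00·16530/(4·5.67×10⁻⁸) = 7.287×10¹⁰ K⁴.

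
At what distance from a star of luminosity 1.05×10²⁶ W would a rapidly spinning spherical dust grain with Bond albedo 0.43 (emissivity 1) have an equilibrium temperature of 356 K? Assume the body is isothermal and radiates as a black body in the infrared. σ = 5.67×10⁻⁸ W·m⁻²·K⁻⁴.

d ≈ 3.62×10¹⁰ m

For an isothermal black-emitting sphere, (1−a)S·πr² = σ·4πr²·T⁴ ⇒ S = 4σT⁴/(1−a).
S = 4·5.67×10⁻⁸·(356)⁴/0.570 = 6391 W/m².
Flux falls as S = L/(4πd²), so d = √(L/(4πS)) = √(1.05×10²⁶/(4π·6391)).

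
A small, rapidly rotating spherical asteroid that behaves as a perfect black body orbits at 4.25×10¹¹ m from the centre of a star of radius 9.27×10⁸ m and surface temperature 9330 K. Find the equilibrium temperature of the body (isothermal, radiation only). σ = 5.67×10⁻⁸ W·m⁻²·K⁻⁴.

The star's surface emits σT_*⁴; at distance d the flux is S = σT_*⁴(R_*/d)².
S = 5.67×10⁻⁸·(9330)⁴·(9.27×10⁸/4.25×10¹¹)² = 2044 W/m².
For an isothermal sphere T⁴ = (1−a)S/(4σ) = 9.013×10⁹ K⁴.

T ≈ 308 K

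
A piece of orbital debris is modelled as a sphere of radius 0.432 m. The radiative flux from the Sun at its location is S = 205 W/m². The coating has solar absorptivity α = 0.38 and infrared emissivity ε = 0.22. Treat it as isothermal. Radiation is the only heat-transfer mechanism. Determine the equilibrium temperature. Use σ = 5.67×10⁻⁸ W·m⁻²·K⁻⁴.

At equilibrium, absorbed power = emitted power.
Absorbing cross-section = πr² = 0.5863 m²; emitting surface = 4πr² = 2.345 m² (ratio 4).
αS·A_cross = εσ·A_surf·T⁴  ⇒  T⁴ = αS/(ε·4σ).
T⁴ = 0.380·205/(0.22·4·5.67×10⁻⁸) = 1.561×10⁹ K⁴.
T = (1.561×10⁹)^(1/4).

T ≈ 199 K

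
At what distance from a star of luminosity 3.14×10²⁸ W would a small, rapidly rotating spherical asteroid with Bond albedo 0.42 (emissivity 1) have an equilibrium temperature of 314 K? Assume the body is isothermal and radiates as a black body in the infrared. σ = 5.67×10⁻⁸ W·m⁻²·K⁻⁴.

For an isothermal black-emitting sphere, (1−a)S·πr² = σ·4πr²·T⁴ ⇒ S = 4σT⁴/(1−a).
S = 4·5.67×10⁻⁸·(314)⁴/0.580 = 3801 W/m².
Flux falls as S = L/(4πd²), so d = √(L/(4πS)) = √(3.14×10²⁸/(4π·3801)).

d ≈ 8.11×10¹¹ m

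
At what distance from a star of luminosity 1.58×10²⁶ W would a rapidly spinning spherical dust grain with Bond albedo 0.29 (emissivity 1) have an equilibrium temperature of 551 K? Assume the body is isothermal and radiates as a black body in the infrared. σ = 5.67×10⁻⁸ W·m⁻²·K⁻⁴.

For an isothermal black-emitting sphere, (1−a)S·πr² = σ·4πr²·T⁴ ⇒ S = 4σT⁴/(1−a).
S = 4·5.67×10⁻⁸·(551)⁴/0.710 = 29440 W/m².
Flux falls as S = L/(4πd²), so d = √(L/(4πS)) = √(1.58×10²⁶/(4π·29440)).

d ≈ 2.07×10¹⁰ m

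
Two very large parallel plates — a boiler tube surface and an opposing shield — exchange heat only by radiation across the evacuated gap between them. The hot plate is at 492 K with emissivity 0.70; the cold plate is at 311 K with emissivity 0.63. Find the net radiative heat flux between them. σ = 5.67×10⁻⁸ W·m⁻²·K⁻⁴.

For two infinite grey parallel plates, q = σ(T₁⁴ − T₂⁴)/(1/ε₁ + 1/ε₂ − 1).
T₁⁴ − T₂⁴ = 5.859×10¹⁰ − 9.355×10⁹ = 4.924×10¹⁰ K⁴.
1/ε₁ + 1/ε₂ − 1 = 1.429 + 1.587 − 1 = 2.016.
q = 5.67×10⁻⁸ × 4.924×10¹⁰ / 2.016.

q ≈ 1380 W/m²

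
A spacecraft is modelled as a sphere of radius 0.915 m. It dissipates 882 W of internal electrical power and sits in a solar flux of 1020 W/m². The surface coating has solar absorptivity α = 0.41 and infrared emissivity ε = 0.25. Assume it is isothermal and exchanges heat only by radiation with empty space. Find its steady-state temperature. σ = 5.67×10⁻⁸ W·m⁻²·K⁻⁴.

T ≈ 340 K

At steady state, absorbed solar power + internal power = radiated power.
Absorbed: α·S·A_cross = 0.41·1020·2.630 = 1100 W (cross-section πr²).
Total input = 1100 + 882 = 1982 W.
Radiated: εσ·A_surf·T⁴ with A_surf = 4πr² = 10.52 m².
T⁴ = 1982/(0.25·5.67×10⁻⁸·10.52) = 1.329×10¹⁰ K⁴.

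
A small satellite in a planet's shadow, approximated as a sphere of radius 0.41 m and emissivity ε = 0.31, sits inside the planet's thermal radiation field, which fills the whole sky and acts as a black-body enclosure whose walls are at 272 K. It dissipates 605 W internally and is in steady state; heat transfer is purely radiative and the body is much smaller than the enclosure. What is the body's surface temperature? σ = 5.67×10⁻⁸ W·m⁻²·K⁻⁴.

T ≈ 384 K

For a small grey body in a large enclosure, net radiated power = εσA(T⁴ − T_w⁴).
Steady state: P = εσA(T⁴ − T_w⁴) with A = 4πr² = 2.112 m².
T⁴ = P/(εσA) + T_w⁴ = 605/(0.31·5.67×10⁻⁸·2.112) + (272)⁴
    = 1.629×10¹⁰ + 5.474×10⁹ = 2.177×10¹⁰ K⁴.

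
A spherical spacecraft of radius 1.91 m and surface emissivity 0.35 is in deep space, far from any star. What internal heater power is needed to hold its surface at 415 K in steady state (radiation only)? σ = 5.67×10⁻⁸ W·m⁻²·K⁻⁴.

P ≈ 27000 W

P = εσ·4πr²·T⁴.
4πr² = 45.84 m²; T⁴ = 2.966×10¹⁰ K⁴.
P = 0.35·5.67×10⁻⁸·45.84·2.966×10¹⁰.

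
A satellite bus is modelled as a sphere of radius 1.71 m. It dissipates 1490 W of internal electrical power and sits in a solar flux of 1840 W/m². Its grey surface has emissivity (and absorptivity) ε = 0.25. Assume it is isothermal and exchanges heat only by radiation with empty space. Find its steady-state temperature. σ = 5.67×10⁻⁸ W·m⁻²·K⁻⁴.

At steady state, absorbed solar power + internal power = radiated power.
Absorbed: α·S·A_cross = 0.25·1840·9.186 = 4226 W (cross-section πr²).
Total input = 4226 + 1490 = 5716 W.
Radiated: εσ·A_surf·T⁴ with A_surf = 4πr² = 36.75 m².
T⁴ = 5716/(0.25·5.67×10⁻⁸·36.75) = 1.097×10¹⁰ K⁴.

T ≈ 324 K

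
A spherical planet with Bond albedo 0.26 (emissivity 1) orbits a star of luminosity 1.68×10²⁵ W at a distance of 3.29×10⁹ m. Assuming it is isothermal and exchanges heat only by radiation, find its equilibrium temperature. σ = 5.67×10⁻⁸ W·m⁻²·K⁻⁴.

First find the stellar flux at distance d: S = L/(4πd²) = 1.68×10²⁵/(4π·(3.29×10⁹)²) = 1.235×10⁵ W/m².
For an isothermal sphere, absorbed (1−a)S·πr² = emitted σ·4πr²·T⁴, so T⁴ = (1−a)S/(4σ).
T⁴ = 0.740·1.235×10⁵/(4·5.67×10⁻⁸) = 4.030×10¹¹ K⁴.

T ≈ 797 K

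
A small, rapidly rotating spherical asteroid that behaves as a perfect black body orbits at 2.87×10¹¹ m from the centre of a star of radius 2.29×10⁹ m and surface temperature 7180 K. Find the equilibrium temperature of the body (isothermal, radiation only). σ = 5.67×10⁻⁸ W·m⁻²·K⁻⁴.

T ≈ 454 K

The star's surface emits σT_*⁴; at distance d the flux is S = σT_*⁴(R_*/d)².
S = 5.67×10⁻⁸·(7180)⁴·(2.29×10⁹/2.87×10¹¹)² = 9594 W/m².
For an isothermal sphere T⁴ = (1−a)S/(4σ) = 4.230×10¹⁰ K⁴.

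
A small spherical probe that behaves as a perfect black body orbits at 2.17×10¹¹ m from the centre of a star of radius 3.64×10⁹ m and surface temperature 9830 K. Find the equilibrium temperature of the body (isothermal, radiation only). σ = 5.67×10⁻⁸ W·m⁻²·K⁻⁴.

The star's surface emits σT_*⁴; at distance d the flux is S = σT_*⁴(R_*/d)².
S = 5.67×10⁻⁸·(9830)⁴·(3.64×10⁹/2.17×10¹¹)² = 1.490×10⁵ W/m².
For an isothermal sphere T⁴ = (1−a)S/(4σ) = 6.568×10¹¹ K⁴.

T ≈ 900 K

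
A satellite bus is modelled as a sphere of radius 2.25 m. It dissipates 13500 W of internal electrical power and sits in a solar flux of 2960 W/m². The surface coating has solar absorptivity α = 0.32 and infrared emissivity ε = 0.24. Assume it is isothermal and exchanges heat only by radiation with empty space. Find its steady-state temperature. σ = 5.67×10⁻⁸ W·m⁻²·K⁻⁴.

T ≈ 426 K

At steady state, absorbed solar power + internal power = radiated power.
Absorbed: α·S·A_cross = 0.32·2960·15.90 = 15060 W (cross-section πr²).
Total input = 15060 + 13500 = 28560 W.
Radiated: εσ·A_surf·T⁴ with A_surf = 4πr² = 63.62 m².
T⁴ = 28560/(0.24·5.67×10⁻⁸·63.62) = 3.300×10¹⁰ K⁴.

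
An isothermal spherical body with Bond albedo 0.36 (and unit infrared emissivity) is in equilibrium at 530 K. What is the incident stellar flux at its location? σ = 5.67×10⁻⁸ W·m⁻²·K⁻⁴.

(1−a)S·πr² = σ·4πr²·T⁴ ⇒ S = 4σT⁴/(1−a).
S = 4·5.67×10⁻⁸·7.890×10¹⁰/0.640.

S ≈ 28000 W/m²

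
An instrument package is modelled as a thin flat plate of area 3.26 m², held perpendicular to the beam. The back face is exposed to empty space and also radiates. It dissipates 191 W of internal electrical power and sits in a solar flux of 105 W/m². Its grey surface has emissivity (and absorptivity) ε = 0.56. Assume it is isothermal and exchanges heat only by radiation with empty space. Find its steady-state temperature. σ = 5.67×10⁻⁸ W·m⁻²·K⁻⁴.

T ≈ 207 K

At steady state, absorbed solar power + internal power = radiated power.
Absorbed: α·S·A_cross = 0.56·105·3.260 = 191.7 W (cross-section A).
Total input = 191.7 + 191 = 382.7 W.
Radiated: εσ·A_surf·T⁴ with A_surf = 2A = 6.520 m².
T⁴ = 382.7/(0.56·5.67×10⁻⁸·6.520) = 1.849×10⁹ K⁴.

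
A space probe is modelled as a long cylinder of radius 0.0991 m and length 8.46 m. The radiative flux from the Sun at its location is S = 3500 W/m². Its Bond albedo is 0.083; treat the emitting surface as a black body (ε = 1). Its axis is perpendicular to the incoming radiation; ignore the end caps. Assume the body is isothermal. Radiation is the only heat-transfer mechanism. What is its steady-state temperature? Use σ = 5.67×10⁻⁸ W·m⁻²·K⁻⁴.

T ≈ 366 K

At equilibrium, absorbed power = emitted power.
Absorbing cross-section = 2rL = 1.677 m²; emitting surface = 2πrL = 5.268 m² (ratio π).
(1−a)S·A_cross = εσ·A_surf·T⁴  ⇒  T⁴ = (1−a)S/(πσ).
T⁴ = 0.917·3500/(π·5.67×10⁻⁸) = 1.802×10¹⁰ K⁴.
T = (1.802×10¹⁰)^(1/4).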